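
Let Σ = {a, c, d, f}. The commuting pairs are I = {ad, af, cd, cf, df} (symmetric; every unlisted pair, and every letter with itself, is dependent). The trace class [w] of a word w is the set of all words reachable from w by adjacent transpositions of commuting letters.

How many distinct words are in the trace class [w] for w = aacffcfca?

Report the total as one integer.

84

piece 0:a — minimal
piece 1:a rests on {0:a}
piece 2:c rests on {1:a}
piece 3:f — minimal
piece 4:f rests on {3:f}
piece 5:c rests on {2:c}
piece 6:f rests on {4:f}
piece 7:c rests on {5:c}
piece 8:a rests on {7:c}
minimal pieces: {0:a, 3:f}
ways to finish when only these pieces remain (= sum over removing one remaining piece with nothing left below it):
  1 left: {6}→1  {8}→1
  2 left: {4,6}→1  {6,8}→2  {7,8}→1
  3 left: {3,4,6}→1  {4,6,8}→3  {5,7,8}→1  {6,7,8}→3
  4 left: {2,5,7,8}→1  {3,4,6,8}→4  {4,6,7,8}→6  {5,6,7,8}→4
  5 left: {1,2,5,7,8}→1  {2,5,6,7,8}→5  {3,4,6,7,8}→10  {4,5,6,7,8}→10
  6 left: {0,1,2,5,7,8}→1  {1,2,5,6,7,8}→6  {2,4,5,6,7,8}→15  {3,4,5,6,7,8}→20
  7 left: {0,1,2,5,6,7,8}→7  {1,2,4,5,6,7,8}→21  {2,3,4,5,6,7,8}→35
  placing 0:a first → 56 extensions
  placing 3:f first → 28 extensions
total linear extensions = 84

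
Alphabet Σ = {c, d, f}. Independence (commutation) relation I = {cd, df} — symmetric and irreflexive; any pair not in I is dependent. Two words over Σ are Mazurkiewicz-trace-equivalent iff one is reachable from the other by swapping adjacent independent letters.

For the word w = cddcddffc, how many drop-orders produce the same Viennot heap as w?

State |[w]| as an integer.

#0=c has no predecessor
#1=d has no predecessor
#2=d depends on [1:d]
#3=c depends on [0:c]
#4=d depends on [2:d]
#5=d depends on [4:d]
#6=f depends on [3:c]
#7=f depends on [6:f]
#8=c depends on [7:f]
sources: [0:c, 1:d]
N(rest) = Σ N(rest − s) over sources s of rest; N(one piece) = 1:
  size 1 → [5]=1  [8]=1
  size 2 → [4,5]=1  [5,8]=2  [7,8]=1
  size 3 → [2,4,5]=1  [4,5,8]=3  [5,7,8]=3  [6,7,8]=1
  size 4 → [1,2,4,5]=1  [2,4,5,8]=4  [3,6,7,8]=1  [4,5,7,8]=6  [5,6,7,8]=4
  size 5 → [0,3,6,7,8]=1  [1,2,4,5,8]=5  [2,4,5,7,8]=10  [3,5,6,7,8]=5  [4,5,6,7,8]=10
  size 6 → [0,3,5,6,7,8]=6  [1,2,4,5,7,8]=15  [2,4,5,6,7,8]=20  [3,4,5,6,7,8]=15
  size 7 → [0,3,4,5,6,7,8]=21  [1,2,4,5,6,7,8]=35  [2,3,4,5,6,7,8]=35
  first=0(c) contributes 70
  first=1(d) contributes 56
|[w]| = 126

126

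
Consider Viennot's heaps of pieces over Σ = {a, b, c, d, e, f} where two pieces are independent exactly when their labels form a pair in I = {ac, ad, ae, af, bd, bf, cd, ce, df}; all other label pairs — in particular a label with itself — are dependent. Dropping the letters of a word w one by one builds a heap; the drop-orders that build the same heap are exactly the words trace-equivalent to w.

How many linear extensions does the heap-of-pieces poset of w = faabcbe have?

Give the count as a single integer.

4

#0=f has no predecessor
#1=a has no predecessor
#2=a depends on [1:a]
#3=b depends on [2:a]
#4=c depends on [0:f, 3:b]
#5=b depends on [4:c]
#6=e depends on [5:b]
sources: [0:f, 1:a]
N(rest) = Σ N(rest − s) over sources s of rest; N(one piece) = 1:
  size 1 → [6]=1
  size 2 → [5,6]=1
  size 3 → [4,5,6]=1
  size 4 → [0,4,5,6]=1  [3,4,5,6]=1
  size 5 → [0,3,4,5,6]=2  [2,3,4,5,6]=1
  first=0(f) contributes 1
  first=1(a) contributes 3
|[w]| = 4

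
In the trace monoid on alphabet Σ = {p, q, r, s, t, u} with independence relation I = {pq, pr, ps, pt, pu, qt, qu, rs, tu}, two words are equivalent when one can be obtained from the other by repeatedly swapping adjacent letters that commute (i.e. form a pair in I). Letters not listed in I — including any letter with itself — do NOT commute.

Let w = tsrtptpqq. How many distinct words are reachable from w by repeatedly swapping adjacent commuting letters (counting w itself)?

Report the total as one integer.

drop 0:t onto floor
drop 1:s onto {0:t}
drop 2:r onto {0:t}
drop 3:t onto {1:s, 2:r}
drop 4:p onto floor
drop 5:t onto {3:t}
drop 6:p onto {4:p}
drop 7:q onto {1:s, 2:r}
drop 8:q onto {7:q}
ground layer = {0:t, 4:p}
drop-orders for the pieces not yet dropped (sum over which currently-grounded one goes next):
  1 to go: {5} 1  {6} 1  {8} 1
  2 to go: {3,5} 1  {4,6} 1  {5,6} 2  {5,8} 2  {6,8} 2  {7,8} 1
  3 to go: {3,5,6} 3  {3,5,8} 3  {4,5,6} 3  {4,6,8} 3  {5,6,8} 6  {5,7,8} 3  {6,7,8} 3
  4 to go: {3,4,5,6} 6  {3,5,6,8} 12  {3,5,7,8} 6  {4,5,6,8} 12  {4,6,7,8} 6  {5,6,7,8} 12
  5 to go: {1,3,5,7,8} 6  {2,3,5,7,8} 6  {3,4,5,6,8} 30  {3,5,6,7,8} 30  {4,5,6,7,8} 30
  6 to go: {1,2,3,5,7,8} 12  {1,3,5,6,7,8} 36  {2,3,5,6,7,8} 36  {3,4,5,6,7,8} 90
  7 to go: {0,1,2,3,5,7,8} 12  {1,2,3,5,6,7,8} 84  {1,3,4,5,6,7,8} 126  {2,3,4,5,6,7,8} 126
  if 0:t drops first: 336 orders
  if 4:p drops first: 96 orders
heap linearizations: 432

432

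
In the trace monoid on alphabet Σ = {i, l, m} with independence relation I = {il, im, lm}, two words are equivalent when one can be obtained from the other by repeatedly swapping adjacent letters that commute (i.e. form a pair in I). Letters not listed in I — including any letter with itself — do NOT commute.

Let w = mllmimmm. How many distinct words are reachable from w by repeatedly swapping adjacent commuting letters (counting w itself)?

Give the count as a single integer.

drop 0:m onto floor
drop 1:l onto floor
drop 2:l onto {1:l}
drop 3:m onto {0:m}
drop 4:i onto floor
drop 5:m onto {3:m}
drop 6:m onto {5:m}
drop 7:m onto {6:m}
ground layer = {0:m, 1:l, 4:i}
drop-orders for the pieces not yet dropped (sum over which currently-grounded one goes next):
  1 to go: {2} 1  {4} 1  {7} 1
  2 to go: {1,2} 1  {2,4} 2  {2,7} 2  {4,7} 2  {6,7} 1
  3 to go: {1,2,4} 3  {1,2,7} 3  {2,4,7} 6  {2,6,7} 3  {4,6,7} 3  {5,6,7} 1
  4 to go: {1,2,4,7} 12  {1,2,6,7} 6  {2,4,6,7} 12  {2,5,6,7} 4  {3,5,6,7} 1  {4,5,6,7} 4
  5 to go: {0,3,5,6,7} 1  {1,2,4,6,7} 30  {1,2,5,6,7} 10  {2,3,5,6,7} 5  {2,4,5,6,7} 20  {3,4,5,6,7} 5
  6 to go: {0,2,3,5,6,7} 6  {0,3,4,5,6,7} 6  {1,2,3,5,6,7} 15  {1,2,4,5,6,7} 60  {2,3,4,5,6,7} 30
  if 0:m drops first: 105 orders
  if 1:l drops first: 42 orders
  if 4:i drops first: 21 orders
heap linearizations: 168

168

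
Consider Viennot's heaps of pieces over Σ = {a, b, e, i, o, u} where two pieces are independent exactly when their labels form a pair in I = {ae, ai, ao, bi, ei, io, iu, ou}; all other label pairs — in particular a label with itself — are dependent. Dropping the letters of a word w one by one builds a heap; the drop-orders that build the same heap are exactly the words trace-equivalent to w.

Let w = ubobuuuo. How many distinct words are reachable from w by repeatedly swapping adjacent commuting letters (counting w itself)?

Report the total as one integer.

4

drop 0:u onto floor
drop 1:b onto {0:u}
drop 2:o onto {1:b}
drop 3:b onto {2:o}
drop 4:u onto {3:b}
drop 5:u onto {4:u}
drop 6:u onto {5:u}
drop 7:o onto {3:b}
ground layer = {0:u}
drop-orders for the pieces not yet dropped (sum over which currently-grounded one goes next):
  1 to go: {6} 1  {7} 1
  2 to go: {5,6} 1  {6,7} 2
  3 to go: {4,5,6} 1  {5,6,7} 3
  4 to go: {4,5,6,7} 4
  5 to go: {3,4,5,6,7} 4
  6 to go: {2,3,4,5,6,7} 4
  if 0:u drops first: 4 orders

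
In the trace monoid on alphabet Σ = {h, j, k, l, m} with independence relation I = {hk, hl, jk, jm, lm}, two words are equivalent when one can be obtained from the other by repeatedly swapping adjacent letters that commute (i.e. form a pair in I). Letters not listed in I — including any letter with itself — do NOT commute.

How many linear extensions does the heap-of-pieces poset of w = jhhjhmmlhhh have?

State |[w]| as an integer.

7

0(j) covers ∅
1(h) covers 0:j
2(h) covers 1:h
3(j) covers 2:h
4(h) covers 3:j
5(m) covers 4:h
6(m) covers 5:m
7(l) covers 3:j
8(h) covers 6:m
9(h) covers 8:h
10(h) covers 9:h
floor of heap: 0:j
completions by unplaced set U, small U first (add the entries for U minus each lowest piece of U):
  |U|=1: {7}:1  {10}:1
  |U|=2: {7,10}:2  {9,10}:1
  |U|=3: {7,9,10}:3  {8,9,10}:1
  |U|=4: {6,8,9,10}:1  {7,8,9,10}:4
  |U|=5: {5,6,8,9,10}:1  {6,7,8,9,10}:5
  |U|=6: {4,5,6,8,9,10}:1  {5,6,7,8,9,10}:6
  |U|=7: {4,5,6,7,8,9,10}:7
  |U|=8: {3,4,5,6,7,8,9,10}:7
  |U|=9: {2,3,4,5,6,7,8,9,10}:7
  start at 0(j): 7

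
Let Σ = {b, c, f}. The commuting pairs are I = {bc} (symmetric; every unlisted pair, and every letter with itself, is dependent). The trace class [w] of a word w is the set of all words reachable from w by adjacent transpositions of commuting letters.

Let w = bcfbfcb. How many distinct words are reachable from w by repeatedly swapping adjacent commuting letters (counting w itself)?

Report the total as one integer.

0(b) covers ∅
1(c) covers ∅
2(f) covers 0:b, 1:c
3(b) covers 2:f
4(f) covers 3:b
5(c) covers 4:f
6(b) covers 4:f
floor of heap: 0:b, 1:c
completions by unplaced set U, small U first (add the entries for U minus each lowest piece of U):
  |U|=1: {5}:1  {6}:1
  |U|=2: {5,6}:2
  |U|=3: {4,5,6}:2
  |U|=4: {3,4,5,6}:2
  |U|=5: {2,3,4,5,6}:2
  start at 0(b): 2
  start at 1(c): 2
sum over floor = 4

4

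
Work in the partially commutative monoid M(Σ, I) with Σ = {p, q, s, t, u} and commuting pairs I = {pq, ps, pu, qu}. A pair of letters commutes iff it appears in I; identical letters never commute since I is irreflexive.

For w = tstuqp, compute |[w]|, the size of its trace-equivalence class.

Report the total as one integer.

6

#0=t has no predecessor
#1=s depends on [0:t]
#2=t depends on [1:s]
#3=u depends on [2:t]
#4=q depends on [2:t]
#5=p depends on [2:t]
sources: [0:t]
N(rest) = Σ N(rest − s) over sources s of rest; N(one piece) = 1:
  size 1 → [3]=1  [4]=1  [5]=1
  size 2 → [3,4]=2  [3,5]=2  [4,5]=2
  size 3 → [3,4,5]=6
  size 4 → [2,3,4,5]=6
  first=0(t) contributes 6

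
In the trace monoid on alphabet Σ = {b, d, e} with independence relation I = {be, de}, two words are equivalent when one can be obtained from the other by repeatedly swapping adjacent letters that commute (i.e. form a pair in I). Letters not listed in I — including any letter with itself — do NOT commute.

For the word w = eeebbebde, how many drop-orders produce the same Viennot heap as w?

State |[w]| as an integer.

126

0(e) covers ∅
1(e) covers 0:e
2(e) covers 1:e
3(b) covers ∅
4(b) covers 3:b
5(e) covers 2:e
6(b) covers 4:b
7(d) covers 6:b
8(e) covers 5:e
floor of heap: 0:e, 3:b
completions by unplaced set U, small U first (add the entries for U minus each lowest piece of U):
  |U|=1: {7}:1  {8}:1
  |U|=2: {5,8}:1  {6,7}:1  {7,8}:2
  |U|=3: {2,5,8}:1  {4,6,7}:1  {5,7,8}:3  {6,7,8}:3
  |U|=4: {1,2,5,8}:1  {2,5,7,8}:4  {3,4,6,7}:1  {4,6,7,8}:4  {5,6,7,8}:6
  |U|=5: {0,1,2,5,8}:1  {1,2,5,7,8}:5  {2,5,6,7,8}:10  {3,4,6,7,8}:5  {4,5,6,7,8}:10
  |U|=6: {0,1,2,5,7,8}:6  {1,2,5,6,7,8}:15  {2,4,5,6,7,8}:20  {3,4,5,6,7,8}:15
  |U|=7: {0,1,2,5,6,7,8}:21  {1,2,4,5,6,7,8}:35  {2,3,4,5,6,7,8}:35
  start at 0(e): 70
  start at 3(b): 56
sum over floor = 126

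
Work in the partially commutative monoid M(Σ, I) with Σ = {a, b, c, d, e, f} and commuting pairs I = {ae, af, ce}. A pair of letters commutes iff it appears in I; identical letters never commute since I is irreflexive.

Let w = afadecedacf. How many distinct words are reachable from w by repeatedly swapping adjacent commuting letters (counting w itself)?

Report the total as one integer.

9

piece 0:a — minimal
piece 1:f — minimal
piece 2:a rests on {0:a}
piece 3:d rests on {1:f, 2:a}
piece 4:e rests on {3:d}
piece 5:c rests on {3:d}
piece 6:e rests on {4:e}
piece 7:d rests on {5:c, 6:e}
piece 8:a rests on {7:d}
piece 9:c rests on {8:a}
piece 10:f rests on {9:c}
minimal pieces: {0:a, 1:f}
ways to finish when only these pieces remain (= sum over removing one remaining piece with nothing left below it):
  1 left: {10}→1
  2 left: {9,10}→1
  3 left: {8,9,10}→1
  4 left: {7,8,9,10}→1
  5 left: {5,7,8,9,10}→1  {6,7,8,9,10}→1
  6 left: {4,6,7,8,9,10}→1  {5,6,7,8,9,10}→2
  7 left: {4,5,6,7,8,9,10}→3
  8 left: {3,4,5,6,7,8,9,10}→3
  9 left: {1,3,4,5,6,7,8,9,10}→3  {2,3,4,5,6,7,8,9,10}→3
  placing 0:a first → 6 extensions
  placing 1:f first → 3 extensions
total linear extensions = 9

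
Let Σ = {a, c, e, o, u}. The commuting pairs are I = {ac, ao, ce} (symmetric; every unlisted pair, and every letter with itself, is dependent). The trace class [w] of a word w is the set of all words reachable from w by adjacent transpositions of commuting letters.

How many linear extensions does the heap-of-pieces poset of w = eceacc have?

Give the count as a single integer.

0(e) covers ∅
1(c) covers ∅
2(e) covers 0:e
3(a) covers 2:e
4(c) covers 1:c
5(c) covers 4:c
floor of heap: 0:e, 1:c
completions by unplaced set U, small U first (add the entries for U minus each lowest piece of U):
  |U|=1: {3}:1  {5}:1
  |U|=2: {2,3}:1  {3,5}:2  {4,5}:1
  |U|=3: {0,2,3}:1  {1,4,5}:1  {2,3,5}:3  {3,4,5}:3
  |U|=4: {0,2,3,5}:4  {1,3,4,5}:4  {2,3,4,5}:6
  start at 0(e): 10
  start at 1(c): 10
sum over floor = 20

20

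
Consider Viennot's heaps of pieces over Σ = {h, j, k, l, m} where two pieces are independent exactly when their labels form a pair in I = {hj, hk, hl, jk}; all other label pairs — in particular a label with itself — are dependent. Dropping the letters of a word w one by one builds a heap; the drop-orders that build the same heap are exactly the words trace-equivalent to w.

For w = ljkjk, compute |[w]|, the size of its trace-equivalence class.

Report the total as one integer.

6

#0=l has no predecessor
#1=j depends on [0:l]
#2=k depends on [0:l]
#3=j depends on [1:j]
#4=k depends on [2:k]
sources: [0:l]
N(rest) = Σ N(rest − s) over sources s of rest; N(one piece) = 1:
  size 1 → [3]=1  [4]=1
  size 2 → [1,3]=1  [2,4]=1  [3,4]=2
  size 3 → [1,3,4]=3  [2,3,4]=3
  first=0(l) contributes 6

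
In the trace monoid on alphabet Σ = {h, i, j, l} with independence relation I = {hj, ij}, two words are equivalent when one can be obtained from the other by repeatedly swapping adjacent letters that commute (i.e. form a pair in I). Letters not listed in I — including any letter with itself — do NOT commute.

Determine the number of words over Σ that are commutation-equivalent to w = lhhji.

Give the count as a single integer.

4

drop 0:l onto floor
drop 1:h onto {0:l}
drop 2:h onto {1:h}
drop 3:j onto {0:l}
drop 4:i onto {2:h}
ground layer = {0:l}
drop-orders for the pieces not yet dropped (sum over which currently-grounded one goes next):
  1 to go: {3} 1  {4} 1
  2 to go: {2,4} 1  {3,4} 2
  3 to go: {1,2,4} 1  {2,3,4} 3
  if 0:l drops first: 4 orders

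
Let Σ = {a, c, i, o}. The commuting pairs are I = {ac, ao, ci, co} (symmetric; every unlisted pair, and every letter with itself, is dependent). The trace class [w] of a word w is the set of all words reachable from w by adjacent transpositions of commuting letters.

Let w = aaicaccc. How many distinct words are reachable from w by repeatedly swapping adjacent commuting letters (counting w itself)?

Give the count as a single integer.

drop 0:a onto floor
drop 1:a onto {0:a}
drop 2:i onto {1:a}
drop 3:c onto floor
drop 4:a onto {2:i}
drop 5:c onto {3:c}
drop 6:c onto {5:c}
drop 7:c onto {6:c}
ground layer = {0:a, 3:c}
drop-orders for the pieces not yet dropped (sum over which currently-grounded one goes next):
  1 to go: {4} 1  {7} 1
  2 to go: {2,4} 1  {4,7} 2  {6,7} 1
  3 to go: {1,2,4} 1  {2,4,7} 3  {4,6,7} 3  {5,6,7} 1
  4 to go: {0,1,2,4} 1  {1,2,4,7} 4  {2,4,6,7} 6  {3,5,6,7} 1  {4,5,6,7} 4
  5 to go: {0,1,2,4,7} 5  {1,2,4,6,7} 10  {2,4,5,6,7} 10  {3,4,5,6,7} 5
  6 to go: {0,1,2,4,6,7} 15  {1,2,4,5,6,7} 20  {2,3,4,5,6,7} 15
  if 0:a drops first: 35 orders
  if 3:c drops first: 35 orders
heap linearizations: 70

70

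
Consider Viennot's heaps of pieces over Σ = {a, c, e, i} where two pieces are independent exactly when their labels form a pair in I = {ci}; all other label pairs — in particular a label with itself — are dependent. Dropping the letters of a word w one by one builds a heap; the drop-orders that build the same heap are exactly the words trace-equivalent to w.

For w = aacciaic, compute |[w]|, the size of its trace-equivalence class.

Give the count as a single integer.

6

#0=a has no predecessor
#1=a depends on [0:a]
#2=c depends on [1:a]
#3=c depends on [2:c]
#4=i depends on [1:a]
#5=a depends on [3:c, 4:i]
#6=i depends on [5:a]
#7=c depends on [5:a]
sources: [0:a]
N(rest) = Σ N(rest − s) over sources s of rest; N(one piece) = 1:
  size 1 → [6]=1  [7]=1
  size 2 → [6,7]=2
  size 3 → [5,6,7]=2
  size 4 → [3,5,6,7]=2  [4,5,6,7]=2
  size 5 → [2,3,5,6,7]=2  [3,4,5,6,7]=4
  size 6 → [2,3,4,5,6,7]=6
  first=0(a) contributes 6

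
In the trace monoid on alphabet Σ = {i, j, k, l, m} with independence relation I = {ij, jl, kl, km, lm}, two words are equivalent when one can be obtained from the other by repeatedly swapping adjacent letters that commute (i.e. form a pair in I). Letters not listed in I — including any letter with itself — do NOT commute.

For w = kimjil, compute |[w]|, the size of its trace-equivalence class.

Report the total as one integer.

#0=k has no predecessor
#1=i depends on [0:k]
#2=m depends on [1:i]
#3=j depends on [2:m]
#4=i depends on [2:m]
#5=l depends on [4:i]
sources: [0:k]
N(rest) = Σ N(rest − s) over sources s of rest; N(one piece) = 1:
  size 1 → [3]=1  [5]=1
  size 2 → [3,5]=2  [4,5]=1
  size 3 → [3,4,5]=3
  size 4 → [2,3,4,5]=3
  first=0(k) contributes 3

3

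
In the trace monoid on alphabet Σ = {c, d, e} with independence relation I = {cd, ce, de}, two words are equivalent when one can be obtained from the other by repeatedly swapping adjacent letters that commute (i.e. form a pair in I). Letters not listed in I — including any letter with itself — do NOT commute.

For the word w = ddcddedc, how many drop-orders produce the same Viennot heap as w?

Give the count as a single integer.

168

0(d) covers ∅
1(d) covers 0:d
2(c) covers ∅
3(d) covers 1:d
4(d) covers 3:d
5(e) covers ∅
6(d) covers 4:d
7(c) covers 2:c
floor of heap: 0:d, 2:c, 5:e
completions by unplaced set U, small U first (add the entries for U minus each lowest piece of U):
  |U|=1: {5}:1  {6}:1  {7}:1
  |U|=2: {2,7}:1  {4,6}:1  {5,6}:2  {5,7}:2  {6,7}:2
  |U|=3: {2,5,7}:3  {2,6,7}:3  {3,4,6}:1  {4,5,6}:3  {4,6,7}:3  {5,6,7}:6
  |U|=4: {1,3,4,6}:1  {2,4,6,7}:6  {2,5,6,7}:12  {3,4,5,6}:4  {3,4,6,7}:4  {4,5,6,7}:12
  |U|=5: {0,1,3,4,6}:1  {1,3,4,5,6}:5  {1,3,4,6,7}:5  {2,3,4,6,7}:10  {2,4,5,6,7}:30  {3,4,5,6,7}:20
  |U|=6: {0,1,3,4,5,6}:6  {0,1,3,4,6,7}:6  {1,2,3,4,6,7}:15  {1,3,4,5,6,7}:30  {2,3,4,5,6,7}:60
  start at 0(d): 105
  start at 2(c): 42
  start at 5(e): 21
sum over floor = 168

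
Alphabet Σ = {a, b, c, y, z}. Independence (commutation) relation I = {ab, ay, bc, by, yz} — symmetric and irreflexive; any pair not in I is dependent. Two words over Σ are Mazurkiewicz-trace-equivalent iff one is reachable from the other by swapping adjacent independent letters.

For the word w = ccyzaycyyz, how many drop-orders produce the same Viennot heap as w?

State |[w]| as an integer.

#0=c has no predecessor
#1=c depends on [0:c]
#2=y depends on [1:c]
#3=z depends on [1:c]
#4=a depends on [3:z]
#5=y depends on [2:y]
#6=c depends on [4:a, 5:y]
#7=y depends on [6:c]
#8=y depends on [7:y]
#9=z depends on [6:c]
sources: [0:c]
N(rest) = Σ N(rest − s) over sources s of rest; N(one piece) = 1:
  size 1 → [8]=1  [9]=1
  size 2 → [7,8]=1  [8,9]=2
  size 3 → [7,8,9]=3
  size 4 → [6,7,8,9]=3
  size 5 → [4,6,7,8,9]=3  [5,6,7,8,9]=3
  size 6 → [2,5,6,7,8,9]=3  [3,4,6,7,8,9]=3  [4,5,6,7,8,9]=6
  size 7 → [2,4,5,6,7,8,9]=9  [3,4,5,6,7,8,9]=9
  size 8 → [2,3,4,5,6,7,8,9]=18
  first=0(c) contributes 18

18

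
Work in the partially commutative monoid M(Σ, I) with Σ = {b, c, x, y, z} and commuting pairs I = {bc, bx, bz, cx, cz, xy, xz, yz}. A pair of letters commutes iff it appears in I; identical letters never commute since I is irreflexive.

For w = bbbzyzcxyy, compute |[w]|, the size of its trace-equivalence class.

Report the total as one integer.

360

drop 0:b onto floor
drop 1:b onto {0:b}
drop 2:b onto {1:b}
drop 3:z onto floor
drop 4:y onto {2:b}
drop 5:z onto {3:z}
drop 6:c onto {4:y}
drop 7:x onto floor
drop 8:y onto {6:c}
drop 9:y onto {8:y}
ground layer = {0:b, 3:z, 7:x}
drop-orders for the pieces not yet dropped (sum over which currently-grounded one goes next):
  1 to go: {5} 1  {7} 1  {9} 1
  2 to go: {3,5} 1  {5,7} 2  {5,9} 2  {7,9} 2  {8,9} 1
  3 to go: {3,5,7} 3  {3,5,9} 3  {5,7,9} 6  {5,8,9} 3  {6,8,9} 1  {7,8,9} 3
  4 to go: {3,5,7,9} 12  {3,5,8,9} 6  {4,6,8,9} 1  {5,6,8,9} 4  {5,7,8,9} 12  {6,7,8,9} 4
  5 to go: {2,4,6,8,9} 1  {3,5,6,8,9} 10  {3,5,7,8,9} 30  {4,5,6,8,9} 5  {4,6,7,8,9} 5  {5,6,7,8,9} 20
  6 to go: {1,2,4,6,8,9} 1  {2,4,5,6,8,9} 6  {2,4,6,7,8,9} 6  {3,4,5,6,8,9} 15  {3,5,6,7,8,9} 60  {4,5,6,7,8,9} 30
  7 to go: {0,1,2,4,6,8,9} 1  {1,2,4,5,6,8,9} 7  {1,2,4,6,7,8,9} 7  {2,3,4,5,6,8,9} 21  {2,4,5,6,7,8,9} 42  {3,4,5,6,7,8,9} 105
  8 to go: {0,1,2,4,5,6,8,9} 8  {0,1,2,4,6,7,8,9} 8  {1,2,3,4,5,6,8,9} 28  {1,2,4,5,6,7,8,9} 56  {2,3,4,5,6,7,8,9} 168
  if 0:b drops first: 252 orders
  if 3:z drops first: 72 orders
  if 7:x drops first: 36 orders
heap linearizations: 360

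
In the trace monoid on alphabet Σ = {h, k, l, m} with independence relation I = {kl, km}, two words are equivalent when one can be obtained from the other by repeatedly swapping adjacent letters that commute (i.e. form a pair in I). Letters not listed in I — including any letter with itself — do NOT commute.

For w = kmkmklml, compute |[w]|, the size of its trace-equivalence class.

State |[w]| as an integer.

56

0(k) covers ∅
1(m) covers ∅
2(k) covers 0:k
3(m) covers 1:m
4(k) covers 2:k
5(l) covers 3:m
6(m) covers 5:l
7(l) covers 6:m
floor of heap: 0:k, 1:m
completions by unplaced set U, small U first (add the entries for U minus each lowest piece of U):
  |U|=1: {4}:1  {7}:1
  |U|=2: {2,4}:1  {4,7}:2  {6,7}:1
  |U|=3: {0,2,4}:1  {2,4,7}:3  {4,6,7}:3  {5,6,7}:1
  |U|=4: {0,2,4,7}:4  {2,4,6,7}:6  {3,5,6,7}:1  {4,5,6,7}:4
  |U|=5: {0,2,4,6,7}:10  {1,3,5,6,7}:1  {2,4,5,6,7}:10  {3,4,5,6,7}:5
  |U|=6: {0,2,4,5,6,7}:20  {1,3,4,5,6,7}:6  {2,3,4,5,6,7}:15
  start at 0(k): 21
  start at 1(m): 35
sum over floor = 56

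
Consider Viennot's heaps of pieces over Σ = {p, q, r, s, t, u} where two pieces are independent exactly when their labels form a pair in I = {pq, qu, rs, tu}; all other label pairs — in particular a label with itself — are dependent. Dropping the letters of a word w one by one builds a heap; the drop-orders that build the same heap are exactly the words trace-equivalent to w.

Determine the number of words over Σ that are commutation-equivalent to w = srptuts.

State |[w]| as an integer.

6

#0=s has no predecessor
#1=r has no predecessor
#2=p depends on [0:s, 1:r]
#3=t depends on [2:p]
#4=u depends on [2:p]
#5=t depends on [3:t]
#6=s depends on [4:u, 5:t]
sources: [0:s, 1:r]
N(rest) = Σ N(rest − s) over sources s of rest; N(one piece) = 1:
  size 1 → [6]=1
  size 2 → [4,6]=1  [5,6]=1
  size 3 → [3,5,6]=1  [4,5,6]=2
  size 4 → [3,4,5,6]=3
  size 5 → [2,3,4,5,6]=3
  first=0(s) contributes 3
  first=1(r) contributes 3
|[w]| = 6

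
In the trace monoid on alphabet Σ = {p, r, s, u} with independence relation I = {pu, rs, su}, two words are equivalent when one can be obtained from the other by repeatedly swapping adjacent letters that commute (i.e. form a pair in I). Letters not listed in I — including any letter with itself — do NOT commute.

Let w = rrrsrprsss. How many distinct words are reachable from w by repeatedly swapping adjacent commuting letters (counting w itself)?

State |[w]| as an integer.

drop 0:r onto floor
drop 1:r onto {0:r}
drop 2:r onto {1:r}
drop 3:s onto floor
drop 4:r onto {2:r}
drop 5:p onto {3:s, 4:r}
drop 6:r onto {5:p}
drop 7:s onto {5:p}
drop 8:s onto {7:s}
drop 9:s onto {8:s}
ground layer = {0:r, 3:s}
drop-orders for the pieces not yet dropped (sum over which currently-grounded one goes next):
  1 to go: {6} 1  {9} 1
  2 to go: {6,9} 2  {8,9} 1
  3 to go: {6,8,9} 3  {7,8,9} 1
  4 to go: {6,7,8,9} 4
  5 to go: {5,6,7,8,9} 4
  6 to go: {3,5,6,7,8,9} 4  {4,5,6,7,8,9} 4
  7 to go: {2,4,5,6,7,8,9} 4  {3,4,5,6,7,8,9} 8
  8 to go: {1,2,4,5,6,7,8,9} 4  {2,3,4,5,6,7,8,9} 12
  if 0:r drops first: 16 orders
  if 3:s drops first: 4 orders
heap linearizations: 20

20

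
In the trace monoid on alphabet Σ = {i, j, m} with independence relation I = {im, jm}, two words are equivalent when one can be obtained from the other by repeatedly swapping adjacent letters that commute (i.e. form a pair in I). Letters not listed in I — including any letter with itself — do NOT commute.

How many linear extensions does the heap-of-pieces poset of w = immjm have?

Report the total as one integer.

10

0(i) covers ∅
1(m) covers ∅
2(m) covers 1:m
3(j) covers 0:i
4(m) covers 2:m
floor of heap: 0:i, 1:m
completions by unplaced set U, small U first (add the entries for U minus each lowest piece of U):
  |U|=1: {3}:1  {4}:1
  |U|=2: {0,3}:1  {2,4}:1  {3,4}:2
  |U|=3: {0,3,4}:3  {1,2,4}:1  {2,3,4}:3
  start at 0(i): 4
  start at 1(m): 6
sum over floor = 10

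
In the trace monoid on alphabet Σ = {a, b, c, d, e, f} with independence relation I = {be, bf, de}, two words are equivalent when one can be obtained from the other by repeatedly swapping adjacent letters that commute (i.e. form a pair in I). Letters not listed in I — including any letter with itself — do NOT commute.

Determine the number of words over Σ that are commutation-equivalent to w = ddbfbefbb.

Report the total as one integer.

0(d) covers ∅
1(d) covers 0:d
2(b) covers 1:d
3(f) covers 1:d
4(b) covers 2:b
5(e) covers 3:f
6(f) covers 5:e
7(b) covers 4:b
8(b) covers 7:b
floor of heap: 0:d
completions by unplaced set U, small U first (add the entries for U minus each lowest piece of U):
  |U|=1: {6}:1  {8}:1
  |U|=2: {5,6}:1  {6,8}:2  {7,8}:1
  |U|=3: {3,5,6}:1  {4,7,8}:1  {5,6,8}:3  {6,7,8}:3
  |U|=4: {2,4,7,8}:1  {3,5,6,8}:4  {4,6,7,8}:4  {5,6,7,8}:6
  |U|=5: {2,4,6,7,8}:5  {3,5,6,7,8}:10  {4,5,6,7,8}:10
  |U|=6: {2,4,5,6,7,8}:15  {3,4,5,6,7,8}:20
  |U|=7: {2,3,4,5,6,7,8}:35
  start at 0(d): 35

35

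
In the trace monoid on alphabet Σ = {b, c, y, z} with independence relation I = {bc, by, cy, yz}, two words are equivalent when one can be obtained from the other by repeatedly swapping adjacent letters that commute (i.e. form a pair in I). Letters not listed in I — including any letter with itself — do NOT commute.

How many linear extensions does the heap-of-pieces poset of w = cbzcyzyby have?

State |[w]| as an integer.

168

#0=c has no predecessor
#1=b has no predecessor
#2=z depends on [0:c, 1:b]
#3=c depends on [2:z]
#4=y has no predecessor
#5=z depends on [3:c]
#6=y depends on [4:y]
#7=b depends on [5:z]
#8=y depends on [6:y]
sources: [0:c, 1:b, 4:y]
N(rest) = Σ N(rest − s) over sources s of rest; N(one piece) = 1:
  size 1 → [7]=1  [8]=1
  size 2 → [5,7]=1  [6,8]=1  [7,8]=2
  size 3 → [3,5,7]=1  [4,6,8]=1  [5,7,8]=3  [6,7,8]=3
  size 4 → [2,3,5,7]=1  [3,5,7,8]=4  [4,6,7,8]=4  [5,6,7,8]=6
  size 5 → [0,2,3,5,7]=1  [1,2,3,5,7]=1  [2,3,5,7,8]=5  [3,5,6,7,8]=10  [4,5,6,7,8]=10
  size 6 → [0,1,2,3,5,7]=2  [0,2,3,5,7,8]=6  [1,2,3,5,7,8]=6  [2,3,5,6,7,8]=15  [3,4,5,6,7,8]=20
  size 7 → [0,1,2,3,5,7,8]=14  [0,2,3,5,6,7,8]=21  [1,2,3,5,6,7,8]=21  [2,3,4,5,6,7,8]=35
  first=0(c) contributes 56
  first=1(b) contributes 56
  first=4(y) contributes 56
|[w]| = 168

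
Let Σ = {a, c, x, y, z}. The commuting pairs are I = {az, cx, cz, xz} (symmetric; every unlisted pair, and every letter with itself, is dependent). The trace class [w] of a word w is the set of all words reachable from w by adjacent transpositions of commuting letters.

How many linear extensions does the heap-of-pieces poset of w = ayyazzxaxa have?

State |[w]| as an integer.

21

0(a) covers ∅
1(y) covers 0:a
2(y) covers 1:y
3(a) covers 2:y
4(z) covers 2:y
5(z) covers 4:z
6(x) covers 3:a
7(a) covers 6:x
8(x) covers 7:a
9(a) covers 8:x
floor of heap: 0:a
completions by unplaced set U, small U first (add the entries for U minus each lowest piece of U):
  |U|=1: {5}:1  {9}:1
  |U|=2: {4,5}:1  {5,9}:2  {8,9}:1
  |U|=3: {4,5,9}:3  {5,8,9}:3  {7,8,9}:1
  |U|=4: {4,5,8,9}:6  {5,7,8,9}:4  {6,7,8,9}:1
  |U|=5: {3,6,7,8,9}:1  {4,5,7,8,9}:10  {5,6,7,8,9}:5
  |U|=6: {3,5,6,7,8,9}:6  {4,5,6,7,8,9}:15
  |U|=7: {3,4,5,6,7,8,9}:21
  |U|=8: {2,3,4,5,6,7,8,9}:21
  start at 0(a): 21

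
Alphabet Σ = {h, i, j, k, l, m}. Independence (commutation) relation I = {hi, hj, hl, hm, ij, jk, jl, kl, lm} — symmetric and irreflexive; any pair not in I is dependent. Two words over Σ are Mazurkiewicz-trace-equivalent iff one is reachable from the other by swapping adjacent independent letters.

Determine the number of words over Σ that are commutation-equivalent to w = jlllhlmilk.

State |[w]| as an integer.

0(j) covers ∅
1(l) covers ∅
2(l) covers 1:l
3(l) covers 2:l
4(h) covers ∅
5(l) covers 3:l
6(m) covers 0:j
7(i) covers 5:l, 6:m
8(l) covers 7:i
9(k) covers 4:h, 7:i
floor of heap: 0:j, 1:l, 4:h
completions by unplaced set U, small U first (add the entries for U minus each lowest piece of U):
  |U|=1: {8}:1  {9}:1
  |U|=2: {4,9}:1  {8,9}:2
  |U|=3: {4,8,9}:3  {7,8,9}:2
  |U|=4: {4,7,8,9}:5  {5,7,8,9}:2  {6,7,8,9}:2
  |U|=5: {0,6,7,8,9}:2  {3,5,7,8,9}:2  {4,5,7,8,9}:7  {4,6,7,8,9}:7  {5,6,7,8,9}:4
  |U|=6: {0,4,6,7,8,9}:9  {0,5,6,7,8,9}:6  {2,3,5,7,8,9}:2  {3,4,5,7,8,9}:9  {3,5,6,7,8,9}:6  {4,5,6,7,8,9}:18
  |U|=7: {0,3,5,6,7,8,9}:12  {0,4,5,6,7,8,9}:33  {1,2,3,5,7,8,9}:2  {2,3,4,5,7,8,9}:11  {2,3,5,6,7,8,9}:8  {3,4,5,6,7,8,9}:33
  |U|=8: {0,2,3,5,6,7,8,9}:20  {0,3,4,5,6,7,8,9}:78  {1,2,3,4,5,7,8,9}:13  {1,2,3,5,6,7,8,9}:10  {2,3,4,5,6,7,8,9}:52
  start at 0(j): 75
  start at 1(l): 150
  start at 4(h): 30
sum over floor = 255

255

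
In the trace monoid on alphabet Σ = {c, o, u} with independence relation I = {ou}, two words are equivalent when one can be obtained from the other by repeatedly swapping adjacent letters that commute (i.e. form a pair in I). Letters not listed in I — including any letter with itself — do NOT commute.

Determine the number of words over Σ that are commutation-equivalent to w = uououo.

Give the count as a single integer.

#0=u has no predecessor
#1=o has no predecessor
#2=u depends on [0:u]
#3=o depends on [1:o]
#4=u depends on [2:u]
#5=o depends on [3:o]
sources: [0:u, 1:o]
N(rest) = Σ N(rest − s) over sources s of rest; N(one piece) = 1:
  size 1 → [4]=1  [5]=1
  size 2 → [2,4]=1  [3,5]=1  [4,5]=2
  size 3 → [0,2,4]=1  [1,3,5]=1  [2,4,5]=3  [3,4,5]=3
  size 4 → [0,2,4,5]=4  [1,3,4,5]=4  [2,3,4,5]=6
  first=0(u) contributes 10
  first=1(o) contributes 10
|[w]| = 20

20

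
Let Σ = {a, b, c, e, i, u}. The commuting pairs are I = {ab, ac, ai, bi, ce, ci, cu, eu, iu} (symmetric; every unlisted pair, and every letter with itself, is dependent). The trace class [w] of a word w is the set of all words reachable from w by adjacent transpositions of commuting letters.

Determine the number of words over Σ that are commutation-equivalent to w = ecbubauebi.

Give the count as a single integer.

#0=e has no predecessor
#1=c has no predecessor
#2=b depends on [0:e, 1:c]
#3=u depends on [2:b]
#4=b depends on [3:u]
#5=a depends on [3:u]
#6=u depends on [4:b, 5:a]
#7=e depends on [4:b, 5:a]
#8=b depends on [6:u, 7:e]
#9=i depends on [7:e]
sources: [0:e, 1:c]
N(rest) = Σ N(rest − s) over sources s of rest; N(one piece) = 1:
  size 1 → [8]=1  [9]=1
  size 2 → [6,8]=1  [8,9]=2
  size 3 → [6,8,9]=3  [7,8,9]=2
  size 4 → [6,7,8,9]=5
  size 5 → [4,6,7,8,9]=5  [5,6,7,8,9]=5
  size 6 → [4,5,6,7,8,9]=10
  size 7 → [3,4,5,6,7,8,9]=10
  size 8 → [2,3,4,5,6,7,8,9]=10
  first=0(e) contributes 10
  first=1(c) contributes 10
|[w]| = 20

20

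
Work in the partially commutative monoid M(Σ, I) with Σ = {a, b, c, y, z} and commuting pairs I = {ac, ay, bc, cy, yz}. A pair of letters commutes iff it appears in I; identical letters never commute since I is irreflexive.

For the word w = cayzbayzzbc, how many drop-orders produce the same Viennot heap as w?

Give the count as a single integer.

72

0(c) covers ∅
1(a) covers ∅
2(y) covers ∅
3(z) covers 0:c, 1:a
4(b) covers 2:y, 3:z
5(a) covers 4:b
6(y) covers 4:b
7(z) covers 5:a
8(z) covers 7:z
9(b) covers 6:y, 8:z
10(c) covers 8:z
floor of heap: 0:c, 1:a, 2:y
completions by unplaced set U, small U first (add the entries for U minus each lowest piece of U):
  |U|=1: {9}:1  {10}:1
  |U|=2: {6,9}:1  {9,10}:2
  |U|=3: {6,9,10}:3  {8,9,10}:2
  |U|=4: {6,8,9,10}:5  {7,8,9,10}:2
  |U|=5: {5,7,8,9,10}:2  {6,7,8,9,10}:7
  |U|=6: {5,6,7,8,9,10}:9
  |U|=7: {4,5,6,7,8,9,10}:9
  |U|=8: {2,4,5,6,7,8,9,10}:9  {3,4,5,6,7,8,9,10}:9
  |U|=9: {0,3,4,5,6,7,8,9,10}:9  {1,3,4,5,6,7,8,9,10}:9  {2,3,4,5,6,7,8,9,10}:18
  start at 0(c): 27
  start at 1(a): 27
  start at 2(y): 18
sum over floor = 72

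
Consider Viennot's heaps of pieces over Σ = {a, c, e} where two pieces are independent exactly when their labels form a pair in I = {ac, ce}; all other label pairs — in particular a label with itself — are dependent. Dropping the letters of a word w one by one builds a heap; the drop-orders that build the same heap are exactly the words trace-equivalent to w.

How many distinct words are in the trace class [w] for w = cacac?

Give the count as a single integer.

10

piece 0:c — minimal
piece 1:a — minimal
piece 2:c rests on {0:c}
piece 3:a rests on {1:a}
piece 4:c rests on {2:c}
minimal pieces: {0:c, 1:a}
ways to finish when only these pieces remain (= sum over removing one remaining piece with nothing left below it):
  1 left: {3}→1  {4}→1
  2 left: {1,3}→1  {2,4}→1  {3,4}→2
  3 left: {0,2,4}→1  {1,3,4}→3  {2,3,4}→3
  placing 0:c first → 6 extensions
  placing 1:a first → 4 extensions
total linear extensions = 10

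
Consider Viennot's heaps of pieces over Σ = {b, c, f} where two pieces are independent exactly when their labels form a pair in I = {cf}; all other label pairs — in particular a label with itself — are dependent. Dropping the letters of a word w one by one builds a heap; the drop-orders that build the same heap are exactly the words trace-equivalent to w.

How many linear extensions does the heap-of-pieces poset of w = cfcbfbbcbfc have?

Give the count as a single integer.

#0=c has no predecessor
#1=f has no predecessor
#2=c depends on [0:c]
#3=b depends on [1:f, 2:c]
#4=f depends on [3:b]
#5=b depends on [4:f]
#6=b depends on [5:b]
#7=c depends on [6:b]
#8=b depends on [7:c]
#9=f depends on [8:b]
#10=c depends on [8:b]
sources: [0:c, 1:f]
N(rest) = Σ N(rest − s) over sources s of rest; N(one piece) = 1:
  size 1 → [9]=1  [10]=1
  size 2 → [9,10]=2
  size 3 → [8,9,10]=2
  size 4 → [7,8,9,10]=2
  size 5 → [6,7,8,9,10]=2
  size 6 → [5,6,7,8,9,10]=2
  size 7 → [4,5,6,7,8,9,10]=2
  size 8 → [3,4,5,6,7,8,9,10]=2
  size 9 → [1,3,4,5,6,7,8,9,10]=2  [2,3,4,5,6,7,8,9,10]=2
  first=0(c) contributes 4
  first=1(f) contributes 2
|[w]| = 6

6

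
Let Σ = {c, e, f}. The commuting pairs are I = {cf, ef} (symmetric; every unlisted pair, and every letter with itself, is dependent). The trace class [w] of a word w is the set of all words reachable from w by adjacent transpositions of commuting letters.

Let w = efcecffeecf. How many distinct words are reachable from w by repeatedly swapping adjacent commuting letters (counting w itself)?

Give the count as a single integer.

drop 0:e onto floor
drop 1:f onto floor
drop 2:c onto {0:e}
drop 3:e onto {2:c}
drop 4:c onto {3:e}
drop 5:f onto {1:f}
drop 6:f onto {5:f}
drop 7:e onto {4:c}
drop 8:e onto {7:e}
drop 9:c onto {8:e}
drop 10:f onto {6:f}
ground layer = {0:e, 1:f}
drop-orders for the pieces not yet dropped (sum over which currently-grounded one goes next):
  1 to go: {9} 1  {10} 1
  2 to go: {6,10} 1  {8,9} 1  {9,10} 2
  3 to go: {5,6,10} 1  {6,9,10} 3  {7,8,9} 1  {8,9,10} 3
  4 to go: {1,5,6,10} 1  {4,7,8,9} 1  {5,6,9,10} 4  {6,8,9,10} 6  {7,8,9,10} 4
  5 to go: {1,5,6,9,10} 5  {3,4,7,8,9} 1  {4,7,8,9,10} 5  {5,6,8,9,10} 10  {6,7,8,9,10} 10
  6 to go: {1,5,6,8,9,10} 15  {2,3,4,7,8,9} 1  {3,4,7,8,9,10} 6  {4,6,7,8,9,10} 15  {5,6,7,8,9,10} 20
  7 to go: {0,2,3,4,7,8,9} 1  {1,5,6,7,8,9,10} 35  {2,3,4,7,8,9,10} 7  {3,4,6,7,8,9,10} 21  {4,5,6,7,8,9,10} 35
  8 to go: {0,2,3,4,7,8,9,10} 8  {1,4,5,6,7,8,9,10} 70  {2,3,4,6,7,8,9,10} 28  {3,4,5,6,7,8,9,10} 56
  9 to go: {0,2,3,4,6,7,8,9,10} 36  {1,3,4,5,6,7,8,9,10} 126  {2,3,4,5,6,7,8,9,10} 84
  if 0:e drops first: 210 orders
  if 1:f drops first: 120 orders
heap linearizations: 330

330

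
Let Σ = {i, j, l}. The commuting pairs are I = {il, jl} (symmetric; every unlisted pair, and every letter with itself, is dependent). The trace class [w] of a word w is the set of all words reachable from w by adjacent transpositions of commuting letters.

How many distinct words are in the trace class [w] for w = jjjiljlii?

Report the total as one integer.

#0=j has no predecessor
#1=j depends on [0:j]
#2=j depends on [1:j]
#3=i depends on [2:j]
#4=l has no predecessor
#5=j depends on [3:i]
#6=l depends on [4:l]
#7=i depends on [5:j]
#8=i depends on [7:i]
sources: [0:j, 4:l]
N(rest) = Σ N(rest − s) over sources s of rest; N(one piece) = 1:
  size 1 → [6]=1  [8]=1
  size 2 → [4,6]=1  [6,8]=2  [7,8]=1
  size 3 → [4,6,8]=3  [5,7,8]=1  [6,7,8]=3
  size 4 → [3,5,7,8]=1  [4,6,7,8]=6  [5,6,7,8]=4
  size 5 → [2,3,5,7,8]=1  [3,5,6,7,8]=5  [4,5,6,7,8]=10
  size 6 → [1,2,3,5,7,8]=1  [2,3,5,6,7,8]=6  [3,4,5,6,7,8]=15
  size 7 → [0,1,2,3,5,7,8]=1  [1,2,3,5,6,7,8]=7  [2,3,4,5,6,7,8]=21
  first=0(j) contributes 28
  first=4(l) contributes 8
|[w]| = 36

36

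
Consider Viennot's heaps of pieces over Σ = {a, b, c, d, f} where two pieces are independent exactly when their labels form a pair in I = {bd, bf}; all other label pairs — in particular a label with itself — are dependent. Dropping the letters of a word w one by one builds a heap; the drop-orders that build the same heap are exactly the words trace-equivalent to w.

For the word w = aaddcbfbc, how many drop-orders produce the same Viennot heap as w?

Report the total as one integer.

0(a) covers ∅
1(a) covers 0:a
2(d) covers 1:a
3(d) covers 2:d
4(c) covers 3:d
5(b) covers 4:c
6(f) covers 4:c
7(b) covers 5:b
8(c) covers 6:f, 7:b
floor of heap: 0:a
completions by unplaced set U, small U first (add the entries for U minus each lowest piece of U):
  |U|=1: {8}:1
  |U|=2: {6,8}:1  {7,8}:1
  |U|=3: {5,7,8}:1  {6,7,8}:2
  |U|=4: {5,6,7,8}:3
  |U|=5: {4,5,6,7,8}:3
  |U|=6: {3,4,5,6,7,8}:3
  |U|=7: {2,3,4,5,6,7,8}:3
  start at 0(a): 3

3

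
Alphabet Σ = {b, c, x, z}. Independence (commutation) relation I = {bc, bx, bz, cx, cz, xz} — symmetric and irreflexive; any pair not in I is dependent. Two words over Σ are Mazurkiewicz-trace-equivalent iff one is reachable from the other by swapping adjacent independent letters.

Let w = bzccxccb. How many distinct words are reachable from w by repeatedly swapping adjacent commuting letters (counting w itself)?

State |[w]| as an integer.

840

0(b) covers ∅
1(z) covers ∅
2(c) covers ∅
3(c) covers 2:c
4(x) covers ∅
5(c) covers 3:c
6(c) covers 5:c
7(b) covers 0:b
floor of heap: 0:b, 1:z, 2:c, 4:x
completions by unplaced set U, small U first (add the entries for U minus each lowest piece of U):
  |U|=1: {1}:1  {4}:1  {6}:1  {7}:1
  |U|=2: {0,7}:1  {1,4}:2  {1,6}:2  {1,7}:2  {4,6}:2  {4,7}:2  {5,6}:1  {6,7}:2
  |U|=3: {0,1,7}:3  {0,4,7}:3  {0,6,7}:3  {1,4,6}:6  {1,4,7}:6  {1,5,6}:3  {1,6,7}:6  {3,5,6}:1  {4,5,6}:3  {4,6,7}:6  {5,6,7}:3
  |U|=4: {0,1,4,7}:12  {0,1,6,7}:12  {0,4,6,7}:12  {0,5,6,7}:6  {1,3,5,6}:4  {1,4,5,6}:12  {1,4,6,7}:24  {1,5,6,7}:12  {2,3,5,6}:1  {3,4,5,6}:4  {3,5,6,7}:4  {4,5,6,7}:12
  |U|=5: {0,1,4,6,7}:60  {0,1,5,6,7}:30  {0,3,5,6,7}:10  {0,4,5,6,7}:30  {1,2,3,5,6}:5  {1,3,4,5,6}:20  {1,3,5,6,7}:20  {1,4,5,6,7}:60  {2,3,4,5,6}:5  {2,3,5,6,7}:5  {3,4,5,6,7}:20
  |U|=6: {0,1,3,5,6,7}:60  {0,1,4,5,6,7}:180  {0,2,3,5,6,7}:15  {0,3,4,5,6,7}:60  {1,2,3,4,5,6}:30  {1,2,3,5,6,7}:30  {1,3,4,5,6,7}:120  {2,3,4,5,6,7}:30
  start at 0(b): 210
  start at 1(z): 105
  start at 2(c): 420
  start at 4(x): 105
sum over floor = 840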